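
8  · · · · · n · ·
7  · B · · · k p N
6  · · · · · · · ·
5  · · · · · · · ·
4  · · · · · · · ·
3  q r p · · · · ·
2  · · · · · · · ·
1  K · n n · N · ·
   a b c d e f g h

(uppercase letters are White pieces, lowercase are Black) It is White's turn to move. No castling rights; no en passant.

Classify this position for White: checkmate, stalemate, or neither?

checkmate

White to move; white king on a1.
In check: yes, from the black queen on a3.
King squares — b1: attacked by Rb3; a2: attacked by Nc1; b2: attacked by Nd1.
Legal moves for White: none.
In check with no legal moves → checkmate.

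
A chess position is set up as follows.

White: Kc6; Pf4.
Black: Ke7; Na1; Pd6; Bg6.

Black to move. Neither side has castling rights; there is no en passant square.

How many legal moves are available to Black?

18

Black to move; king on e7.
In check: no.
Legal moves: Kf8, Ke8, Kd8, Kf7, Kf6, Ke6, Be8+, Bh7, Bf7, Bh5, Bf5, Be4+, Bd3, Bc2, Bb1, Nb3, Nc2, d5.
Count: 18.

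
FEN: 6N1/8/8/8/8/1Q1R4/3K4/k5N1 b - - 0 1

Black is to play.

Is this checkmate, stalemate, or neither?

stalemate

Black to move; black king on a1.
In check: no.
King squares — b1: attacked by Qb3; a2: attacked by Qb3; b2: attacked by Qb3.
Legal moves for Black: none.
Not in check and no legal moves → stalemate.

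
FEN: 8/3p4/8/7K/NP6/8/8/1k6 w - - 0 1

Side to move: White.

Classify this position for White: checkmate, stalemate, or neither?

White to move; white king on h5.
In check: no.
Legal moves for White: Kh6, Kg6, Kg5, Kh4, Kg4, Nb6, Nc5, Nc3+, Nb2, b5.
White has 10 legal moves and is not in check → neither.

neither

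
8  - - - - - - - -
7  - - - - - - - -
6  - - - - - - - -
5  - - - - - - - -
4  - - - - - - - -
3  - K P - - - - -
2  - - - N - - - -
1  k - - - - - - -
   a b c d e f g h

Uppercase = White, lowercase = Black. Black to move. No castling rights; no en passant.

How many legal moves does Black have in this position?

0

Black to move; king on a1.
In check: no.
Legal moves: none.
Count: 0.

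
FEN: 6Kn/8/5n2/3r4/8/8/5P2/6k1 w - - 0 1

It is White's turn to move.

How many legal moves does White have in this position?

3

White to move; king on g8.
In check: yes, from the black knight on f6.
Legal moves: Kxh8, Kf8, Kg7.
Count: 3.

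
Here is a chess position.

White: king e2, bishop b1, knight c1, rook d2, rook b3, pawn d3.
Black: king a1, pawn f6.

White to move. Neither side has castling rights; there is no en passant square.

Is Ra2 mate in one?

yes

After Ra2: black king on a1; in check: yes, from the white rook on a2.
King squares — b1: attacked by Rb3; a2: attacked by Bb1; b2: attacked by Ra2.
Black has no legal moves → checkmate.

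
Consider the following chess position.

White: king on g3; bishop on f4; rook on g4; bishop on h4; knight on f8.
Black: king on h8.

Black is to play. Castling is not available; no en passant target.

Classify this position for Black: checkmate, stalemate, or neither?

Black to move; black king on h8.
In check: no.
King squares — g7: attacked by Rg4; h7: attacked by Nf8; g8: attacked by Rg4.
Legal moves for Black: none.
Not in check and no legal moves → stalemate.

stalemate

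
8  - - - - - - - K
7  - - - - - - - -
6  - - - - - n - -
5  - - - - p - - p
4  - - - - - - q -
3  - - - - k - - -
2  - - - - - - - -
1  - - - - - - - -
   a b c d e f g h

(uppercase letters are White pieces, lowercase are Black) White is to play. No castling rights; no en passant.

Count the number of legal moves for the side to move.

0

White to move; king on h8.
In check: no.
Legal moves: none.
Count: 0.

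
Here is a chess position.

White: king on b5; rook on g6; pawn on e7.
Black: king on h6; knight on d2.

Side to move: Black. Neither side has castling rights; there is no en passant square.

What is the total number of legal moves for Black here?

3

Black to move; king on h6.
In check: yes, from the white rook on g6.
Legal moves: Kh7, Kxg6, Kh5.
Count: 3.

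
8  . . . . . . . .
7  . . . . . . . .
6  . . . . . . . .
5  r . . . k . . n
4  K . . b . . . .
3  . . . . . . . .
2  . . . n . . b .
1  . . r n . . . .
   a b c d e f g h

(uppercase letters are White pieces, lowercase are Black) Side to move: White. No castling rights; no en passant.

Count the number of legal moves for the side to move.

White to move; king on a4.
In check: yes, from the black rook on a5.
Legal moves: Kxa5, Kb4.
Count: 2.

2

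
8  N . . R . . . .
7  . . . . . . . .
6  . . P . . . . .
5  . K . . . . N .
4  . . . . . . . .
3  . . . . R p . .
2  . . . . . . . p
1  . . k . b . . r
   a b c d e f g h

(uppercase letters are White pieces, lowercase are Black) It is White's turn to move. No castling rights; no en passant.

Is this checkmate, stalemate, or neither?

White to move; white king on b5.
In check: no.
Legal moves for White include: Rh8, Rg8, Rf8, Rde8, Rc8, Rb8, Rd7, Rd6, Rd5, Rd4, Rdd3, Rd2, Rd1+, Nc7, Nb6, Nh7, Nf7, Ne6, ... (list truncated; more exist).
White has legal moves and is not in check → neither.

neither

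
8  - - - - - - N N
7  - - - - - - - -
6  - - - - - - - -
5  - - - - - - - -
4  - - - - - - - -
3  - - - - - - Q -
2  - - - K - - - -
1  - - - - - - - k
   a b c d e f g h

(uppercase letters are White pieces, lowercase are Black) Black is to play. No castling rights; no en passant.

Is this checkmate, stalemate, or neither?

Black to move; black king on h1.
In check: no.
King squares — g1: attacked by Qg3; g2: attacked by Qg3; h2: attacked by Qg3.
Legal moves for Black: none.
Not in check and no legal moves → stalemate.

stalemate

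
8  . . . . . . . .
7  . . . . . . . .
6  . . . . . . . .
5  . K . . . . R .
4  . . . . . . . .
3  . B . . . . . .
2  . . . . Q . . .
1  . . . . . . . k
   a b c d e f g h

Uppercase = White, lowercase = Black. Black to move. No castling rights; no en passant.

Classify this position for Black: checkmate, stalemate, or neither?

Black to move; black king on h1.
In check: no.
King squares — g1: attacked by Rg5; g2: attacked by Qe2; h2: attacked by Qe2.
Legal moves for Black: none.
Not in check and no legal moves → stalemate.

stalemate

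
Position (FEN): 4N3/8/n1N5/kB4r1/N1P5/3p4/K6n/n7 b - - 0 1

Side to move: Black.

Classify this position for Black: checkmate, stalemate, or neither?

Black to move; black king on a5.
In check: yes, from the white knight on c6.
King squares — a4: attacked by Bb5; b4: attacked by Nc6; b5: attacked by Pc4; a6: own knight; b6: attacked by Na4.
Legal moves for Black: none.
In check with no legal moves → checkmate.

checkmate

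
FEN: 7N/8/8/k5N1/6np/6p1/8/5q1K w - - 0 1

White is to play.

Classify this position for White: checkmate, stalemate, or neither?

checkmate

White to move; white king on h1.
In check: yes, from the black queen on f1.
King squares — g1: attacked by Qf1; g2: attacked by Qf1; h2: attacked by Pg3.
Legal moves for White: none.
In check with no legal moves → checkmate.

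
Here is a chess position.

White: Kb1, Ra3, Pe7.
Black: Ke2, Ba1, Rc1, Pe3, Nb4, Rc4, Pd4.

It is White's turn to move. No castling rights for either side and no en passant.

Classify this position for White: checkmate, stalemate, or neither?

White to move; white king on b1.
In check: yes, from the black rook on c1.
King squares — a1: attacked by Rc1; c1: attacked by Rc4; a2: attacked by Nb4; b2: attacked by Ba1; c2: attacked by Rc1.
Legal moves for White: none.
In check with no legal moves → checkmate.

checkmate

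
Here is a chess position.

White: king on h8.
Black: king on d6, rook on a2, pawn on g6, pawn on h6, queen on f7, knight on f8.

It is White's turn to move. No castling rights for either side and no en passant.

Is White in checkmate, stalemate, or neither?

stalemate

White to move; white king on h8.
In check: no.
King squares — g7: attacked by Qf7; h7: attacked by Qf7; g8: attacked by Qf7.
Legal moves for White: none.
Not in check and no legal moves → stalemate.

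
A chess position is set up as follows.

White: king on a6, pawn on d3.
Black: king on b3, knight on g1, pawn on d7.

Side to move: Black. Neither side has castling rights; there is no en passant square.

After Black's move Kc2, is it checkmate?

no

After Kc2: white king on a6; in check: no.
White is not in check, so this cannot be checkmate.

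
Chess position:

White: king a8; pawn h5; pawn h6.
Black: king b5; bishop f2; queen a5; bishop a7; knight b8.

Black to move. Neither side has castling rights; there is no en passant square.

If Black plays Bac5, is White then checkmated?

After Bac5: white king on a8; in check: yes, from the black queen on a5.
White has 2 legal replies: Kxb8, Kb7.
In check but a legal move exists → not checkmate.

no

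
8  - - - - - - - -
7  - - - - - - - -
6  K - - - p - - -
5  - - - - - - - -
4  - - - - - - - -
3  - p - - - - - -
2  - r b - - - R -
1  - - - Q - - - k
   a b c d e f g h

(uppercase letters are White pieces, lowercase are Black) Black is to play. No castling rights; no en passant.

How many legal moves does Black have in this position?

Black to move; king on h1.
In check: yes, from the white queen on d1.
Legal moves: Kxg2, Bxd1.
Count: 2.

2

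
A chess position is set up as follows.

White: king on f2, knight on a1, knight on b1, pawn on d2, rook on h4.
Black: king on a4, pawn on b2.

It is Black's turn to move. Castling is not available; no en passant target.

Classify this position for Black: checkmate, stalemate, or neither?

Black to move; black king on a4.
In check: yes, from the white rook on h4.
Legal moves for Black: Kb5, Ka5.
Black is in check but has 2 legal moves → neither.

neither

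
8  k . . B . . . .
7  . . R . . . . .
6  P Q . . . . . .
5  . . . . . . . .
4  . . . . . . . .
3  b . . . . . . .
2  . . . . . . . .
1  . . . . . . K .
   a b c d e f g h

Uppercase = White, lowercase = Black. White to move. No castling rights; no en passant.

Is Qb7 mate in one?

yes

After Qb7: black king on a8; in check: yes, from the white queen on b7.
King squares — a7: attacked by Qb7; b7: attacked by Pa6; b8: attacked by Qb7.
Black has no legal moves → checkmate.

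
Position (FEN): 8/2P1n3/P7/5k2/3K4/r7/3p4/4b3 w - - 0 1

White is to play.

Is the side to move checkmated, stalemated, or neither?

White to move; white king on d4.
In check: no.
Legal moves for White: Kc5, Kc4, c8=Q+, c8=R, c8=B+, c8=N, a7.
White has 7 legal moves and is not in check → neither.

neither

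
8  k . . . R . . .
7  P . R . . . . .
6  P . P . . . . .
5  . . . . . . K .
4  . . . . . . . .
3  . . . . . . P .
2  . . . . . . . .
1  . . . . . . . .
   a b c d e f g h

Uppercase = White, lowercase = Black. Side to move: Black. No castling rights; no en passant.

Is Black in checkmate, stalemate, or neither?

Black to move; black king on a8.
In check: yes, from the white rook on e8.
King squares — a7: attacked by Rc7; b7: attacked by Pa6; b8: attacked by Pa7.
Legal moves for Black: none.
In check with no legal moves → checkmate.

checkmate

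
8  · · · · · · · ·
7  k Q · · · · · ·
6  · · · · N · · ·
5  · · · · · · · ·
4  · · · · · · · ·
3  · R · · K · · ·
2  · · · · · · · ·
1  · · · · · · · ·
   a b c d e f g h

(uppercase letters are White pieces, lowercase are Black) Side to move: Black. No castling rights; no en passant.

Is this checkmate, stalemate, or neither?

checkmate

Black to move; black king on a7.
In check: yes, from the white queen on b7.
King squares — a6: attacked by Qb7; b6: attacked by Rb3; b7: attacked by Rb3; a8: attacked by Qb7; b8: attacked by Qb7.
Legal moves for Black: none.
In check with no legal moves → checkmate.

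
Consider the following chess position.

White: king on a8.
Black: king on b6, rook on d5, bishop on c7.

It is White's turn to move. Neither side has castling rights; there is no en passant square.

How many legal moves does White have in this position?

0

White to move; king on a8.
In check: no.
Legal moves: none.
Count: 0.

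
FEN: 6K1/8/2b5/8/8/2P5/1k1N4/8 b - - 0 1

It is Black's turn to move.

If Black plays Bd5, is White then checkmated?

no

After Bd5: white king on g8; in check: yes, from the black bishop on d5.
White has 4 legal replies: Kh8, Kf8, Kh7, Kg7.
In check but a legal move exists → not checkmate.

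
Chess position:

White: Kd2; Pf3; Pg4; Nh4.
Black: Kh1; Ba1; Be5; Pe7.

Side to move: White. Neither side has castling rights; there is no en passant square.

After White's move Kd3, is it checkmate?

no

After Kd3: black king on h1; in check: no.
Black is not in check, so this cannot be checkmate.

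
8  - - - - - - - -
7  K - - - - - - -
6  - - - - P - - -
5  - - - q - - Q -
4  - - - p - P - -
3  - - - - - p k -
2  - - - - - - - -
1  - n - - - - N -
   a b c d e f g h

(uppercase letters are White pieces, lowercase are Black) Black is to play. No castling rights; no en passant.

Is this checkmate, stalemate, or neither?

Black to move; black king on g3.
In check: yes, from the white queen on g5.
King squares — f2: available; g2: attacked by Qg5; h2: available; f3: own pawn; h3: attacked by Ng1; f4: attacked by Qg5; g4: attacked by Qg5; h4: attacked by Qg5.
Legal moves for Black: Kh2, Kf2, Qxg5.
Black is in check but has 3 legal moves → neither.

neither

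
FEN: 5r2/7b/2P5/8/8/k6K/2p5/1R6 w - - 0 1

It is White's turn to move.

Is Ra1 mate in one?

After Ra1: black king on a3; in check: yes, from the white rook on a1.
Black has 3 legal replies: Kb4, Kb3, Kb2.
In check but a legal move exists → not checkmate.

no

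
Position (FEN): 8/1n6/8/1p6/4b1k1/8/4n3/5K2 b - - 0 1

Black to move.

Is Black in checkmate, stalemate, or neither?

neither

Black to move; black king on g4.
In check: no.
Legal moves for Black include: Nd8, Nd6, Nc5, Na5, Kh5, Kg5, Kf5, Kh4, Kf4, Kh3, Kg3, Kf3, Bh7, Bg6, Bc6, Bf5, Bd5, Bf3, ... (list truncated; more exist).
Black has legal moves and is not in check → neither.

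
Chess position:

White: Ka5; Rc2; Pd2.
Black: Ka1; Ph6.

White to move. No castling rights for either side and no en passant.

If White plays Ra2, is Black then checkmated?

no

After Ra2: black king on a1; in check: yes, from the white rook on a2.
Black has 2 legal replies: Kxa2, Kb1.
In check but a legal move exists → not checkmate.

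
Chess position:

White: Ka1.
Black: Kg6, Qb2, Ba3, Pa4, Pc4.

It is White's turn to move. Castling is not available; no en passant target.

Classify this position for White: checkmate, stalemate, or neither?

White to move; white king on a1.
In check: yes, from the black queen on b2.
King squares — b1: attacked by Qb2; a2: attacked by Qb2; b2: attacked by Ba3.
Legal moves for White: none.
In check with no legal moves → checkmate.

checkmate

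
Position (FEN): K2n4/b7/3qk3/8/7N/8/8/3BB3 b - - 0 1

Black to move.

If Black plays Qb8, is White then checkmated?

After Qb8: white king on a8; in check: yes, from the black queen on b8.
King squares — a7: attacked by Qb8; b7: attacked by Qb8; b8: attacked by Ba7.
White has no legal moves → checkmate.

yes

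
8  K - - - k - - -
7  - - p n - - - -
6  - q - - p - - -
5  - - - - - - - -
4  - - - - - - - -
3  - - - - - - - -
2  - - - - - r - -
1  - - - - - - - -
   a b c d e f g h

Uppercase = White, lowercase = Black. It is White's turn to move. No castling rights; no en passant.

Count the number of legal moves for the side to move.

White to move; king on a8.
In check: no.
Legal moves: none.
Count: 0.

0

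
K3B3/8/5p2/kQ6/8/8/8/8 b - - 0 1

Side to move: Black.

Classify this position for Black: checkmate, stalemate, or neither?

checkmate

Black to move; black king on a5.
In check: yes, from the white queen on b5.
King squares — a4: attacked by Qb5; b4: attacked by Qb5; b5: attacked by Be8; a6: attacked by Qb5; b6: attacked by Qb5.
Legal moves for Black: none.
In check with no legal moves → checkmate.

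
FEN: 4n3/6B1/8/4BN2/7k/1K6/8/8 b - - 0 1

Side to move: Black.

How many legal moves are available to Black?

Black to move; king on h4.
In check: yes, from the white knight on f5.
Legal moves: Kh5, Kg5, Kg4, Kh3.
Count: 4.

4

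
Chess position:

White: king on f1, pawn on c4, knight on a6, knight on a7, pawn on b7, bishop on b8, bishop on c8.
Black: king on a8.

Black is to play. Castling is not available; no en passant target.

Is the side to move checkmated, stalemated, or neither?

Black to move; black king on a8.
In check: yes, from the white pawn on b7.
King squares — a7: attacked by Bb8; b7: attacked by Bc8; b8: attacked by Na6.
Legal moves for Black: none.
In check with no legal moves → checkmate.

checkmate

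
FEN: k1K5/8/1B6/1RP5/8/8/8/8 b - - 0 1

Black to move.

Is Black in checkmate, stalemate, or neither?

Black to move; black king on a8.
In check: no.
King squares — a7: attacked by Bb6; b7: attacked by Kc8; b8: attacked by Kc8.
Legal moves for Black: none.
Not in check and no legal moves → stalemate.

stalemate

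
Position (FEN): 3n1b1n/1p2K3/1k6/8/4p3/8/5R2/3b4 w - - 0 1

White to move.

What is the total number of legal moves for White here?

6

White to move; king on e7.
In check: yes, from the black bishop on f8.
Legal moves: Kxf8, Ke8, Kxd8, Kd7, Kf6, Rxf8.
Count: 6.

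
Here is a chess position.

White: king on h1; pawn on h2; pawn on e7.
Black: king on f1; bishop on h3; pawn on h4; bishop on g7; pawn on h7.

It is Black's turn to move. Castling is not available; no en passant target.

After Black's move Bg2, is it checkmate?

After Bg2: white king on h1; in check: yes, from the black bishop on g2.
King squares — g1: attacked by Kf1; g2: attacked by Kf1; h2: own pawn.
White has no legal moves → checkmate.

yes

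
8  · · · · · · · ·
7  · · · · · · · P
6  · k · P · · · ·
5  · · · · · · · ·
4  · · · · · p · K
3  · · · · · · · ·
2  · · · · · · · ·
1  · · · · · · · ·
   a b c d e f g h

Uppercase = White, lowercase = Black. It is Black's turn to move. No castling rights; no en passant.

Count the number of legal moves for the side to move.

Black to move; king on b6.
In check: no.
Legal moves: Kb7, Ka7, Kc6, Ka6, Kc5, Kb5, Ka5, f3.
Count: 8.

8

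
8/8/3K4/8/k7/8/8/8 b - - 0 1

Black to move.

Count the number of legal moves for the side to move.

Black to move; king on a4.
In check: no.
Legal moves: Kb5, Ka5, Kb4, Kb3, Ka3.
Count: 5.

5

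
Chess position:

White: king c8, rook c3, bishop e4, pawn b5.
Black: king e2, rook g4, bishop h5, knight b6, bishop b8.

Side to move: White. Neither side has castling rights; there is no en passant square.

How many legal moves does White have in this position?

White to move; king on c8.
In check: yes, from the black knight on b6.
Legal moves: Kd8, Kxb8, Kb7.
Count: 3.

3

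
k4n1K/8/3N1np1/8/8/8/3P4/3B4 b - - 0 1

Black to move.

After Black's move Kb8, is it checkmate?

After Kb8: white king on h8; in check: no.
White is not in check, so this cannot be checkmate.

no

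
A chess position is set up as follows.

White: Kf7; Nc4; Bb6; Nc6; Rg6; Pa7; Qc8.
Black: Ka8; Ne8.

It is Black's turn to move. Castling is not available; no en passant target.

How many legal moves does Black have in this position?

0

Black to move; king on a8.
In check: yes, from the white queen on c8.
Legal moves: none.
Count: 0.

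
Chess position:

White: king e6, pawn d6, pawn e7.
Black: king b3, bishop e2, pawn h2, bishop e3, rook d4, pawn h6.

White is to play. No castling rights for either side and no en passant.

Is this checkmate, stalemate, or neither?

White to move; white king on e6.
In check: no.
Legal moves for White: Kf7, Kd7, Kf6, Kf5, Ke5, e8=Q, e8=R, e8=B, e8=N, d7.
White has 10 legal moves and is not in check → neither.

neither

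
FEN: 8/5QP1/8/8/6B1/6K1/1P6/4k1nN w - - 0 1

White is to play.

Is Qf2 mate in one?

After Qf2: black king on e1; in check: yes, from the white queen on f2.
King squares — d1: attacked by Bg4; f1: attacked by Qf2; d2: attacked by Qf2; e2: attacked by Qf2; f2: attacked by Nh1.
Black has no legal moves → checkmate.

yes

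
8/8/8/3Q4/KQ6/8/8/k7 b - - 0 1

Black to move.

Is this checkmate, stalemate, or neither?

stalemate

Black to move; black king on a1.
In check: no.
King squares — b1: attacked by Qb4; a2: attacked by Qd5; b2: attacked by Qb4.
Legal moves for Black: none.
Not in check and no legal moves → stalemate.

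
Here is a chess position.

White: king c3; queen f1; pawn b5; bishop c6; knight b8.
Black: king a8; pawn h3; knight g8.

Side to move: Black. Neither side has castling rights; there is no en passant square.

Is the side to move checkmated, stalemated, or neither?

neither

Black to move; black king on a8.
In check: yes, from the white bishop on c6.
King squares — a7: available; b7: attacked by Bc6; b8: available.
Legal moves for Black: Kxb8, Ka7.
Black is in check but has 2 legal moves → neither.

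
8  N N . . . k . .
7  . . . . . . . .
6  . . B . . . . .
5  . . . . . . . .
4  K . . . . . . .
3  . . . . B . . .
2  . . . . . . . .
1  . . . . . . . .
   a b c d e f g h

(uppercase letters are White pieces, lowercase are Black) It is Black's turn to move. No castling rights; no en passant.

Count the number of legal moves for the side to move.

4

Black to move; king on f8.
In check: no.
Legal moves: Kg8, Kg7, Kf7, Ke7.
Count: 4.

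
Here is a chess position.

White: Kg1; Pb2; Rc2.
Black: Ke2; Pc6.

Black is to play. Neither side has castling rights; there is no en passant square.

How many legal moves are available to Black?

Black to move; king on e2.
In check: yes, from the white rook on c2.
Legal moves: Kf3, Ke3, Kd3, Ke1, Kd1.
Count: 5.

5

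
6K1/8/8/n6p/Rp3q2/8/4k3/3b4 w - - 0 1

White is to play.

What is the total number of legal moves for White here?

8

White to move; king on g8.
In check: no.
Legal moves: Kh8, Kh7, Kg7, Rxa5, Rxb4, Ra3, Ra2+, Ra1.
Count: 8.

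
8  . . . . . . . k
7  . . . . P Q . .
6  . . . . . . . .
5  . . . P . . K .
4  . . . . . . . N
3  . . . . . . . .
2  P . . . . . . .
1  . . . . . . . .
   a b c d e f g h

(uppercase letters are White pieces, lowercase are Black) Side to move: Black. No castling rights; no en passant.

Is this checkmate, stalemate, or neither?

Black to move; black king on h8.
In check: no.
King squares — g7: attacked by Qf7; h7: attacked by Qf7; g8: attacked by Qf7.
Legal moves for Black: none.
Not in check and no legal moves → stalemate.

stalemate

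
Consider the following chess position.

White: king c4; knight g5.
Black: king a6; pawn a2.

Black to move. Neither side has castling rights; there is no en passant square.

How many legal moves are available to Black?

Black to move; king on a6.
In check: no.
Legal moves: Kb7, Ka7, Kb6, Ka5, a1=Q, a1=R, a1=B, a1=N.
Count: 8.

8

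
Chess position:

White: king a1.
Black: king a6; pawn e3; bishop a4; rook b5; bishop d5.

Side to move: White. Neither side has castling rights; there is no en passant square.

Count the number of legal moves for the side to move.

0

White to move; king on a1.
In check: no.
Legal moves: none.
Count: 0.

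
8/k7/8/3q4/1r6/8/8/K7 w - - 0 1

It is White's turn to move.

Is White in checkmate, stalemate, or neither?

White to move; white king on a1.
In check: no.
King squares — b1: attacked by Rb4; a2: attacked by Qd5; b2: attacked by Rb4.
Legal moves for White: none.
Not in check and no legal moves → stalemate.

stalemate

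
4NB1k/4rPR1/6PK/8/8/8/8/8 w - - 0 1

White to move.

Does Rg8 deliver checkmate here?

yes

After Rg8: black king on h8; in check: yes, from the white rook on g8.
King squares — g7: attacked by Kh6; h7: attacked by Pg6; g8: attacked by Pf7.
Black has no legal moves → checkmate.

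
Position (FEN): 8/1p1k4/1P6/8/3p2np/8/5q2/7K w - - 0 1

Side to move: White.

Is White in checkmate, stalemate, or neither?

White to move; white king on h1.
In check: no.
King squares — g1: attacked by Qf2; g2: attacked by Qf2; h2: attacked by Qf2.
Legal moves for White: none.
Not in check and no legal moves → stalemate.

stalemate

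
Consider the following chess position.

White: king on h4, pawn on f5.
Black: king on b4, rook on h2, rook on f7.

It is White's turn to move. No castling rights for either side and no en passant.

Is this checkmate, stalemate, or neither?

White to move; white king on h4.
In check: yes, from the black rook on h2.
Legal moves for White: Kg5, Kg4, Kg3.
White is in check but has 3 legal moves → neither.

neither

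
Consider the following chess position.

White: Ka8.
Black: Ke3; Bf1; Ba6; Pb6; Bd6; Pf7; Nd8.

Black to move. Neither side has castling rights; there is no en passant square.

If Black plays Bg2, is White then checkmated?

After Bg2: white king on a8; in check: yes, from the black bishop on g2.
White has 1 legal reply: Ka7.
In check but a legal move exists → not checkmate.

no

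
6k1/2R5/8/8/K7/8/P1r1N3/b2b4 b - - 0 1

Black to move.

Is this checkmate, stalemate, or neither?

Black to move; black king on g8.
In check: no.
Legal moves for Black include: Kh8, Kf8, Rxc7+, Rc6+, Rc5+, Rc4+, Rc3+, Rxe2+, Rd2+, Rb2+, Rxa2+, Rc1+, Bxe2, Bh8, Bg7, Bf6, Be5, Bd4, ... (list truncated; more exist).
Black has legal moves and is not in check → neither.

neither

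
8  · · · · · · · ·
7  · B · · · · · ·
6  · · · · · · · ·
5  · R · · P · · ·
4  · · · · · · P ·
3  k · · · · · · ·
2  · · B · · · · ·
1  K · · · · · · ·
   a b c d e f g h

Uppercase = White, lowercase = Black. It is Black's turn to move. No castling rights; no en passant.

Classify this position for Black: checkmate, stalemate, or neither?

Black to move; black king on a3.
In check: no.
King squares — a2: attacked by Ka1; b2: attacked by Ka1; b3: attacked by Bc2; a4: attacked by Bc2; b4: attacked by Rb5.
Legal moves for Black: none.
Not in check and no legal moves → stalemate.

stalemate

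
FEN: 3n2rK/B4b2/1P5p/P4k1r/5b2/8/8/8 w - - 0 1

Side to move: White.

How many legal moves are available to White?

White to move; king on h8.
In check: yes, from the black rook on g8.
Legal moves: Kh7.
Count: 1.

1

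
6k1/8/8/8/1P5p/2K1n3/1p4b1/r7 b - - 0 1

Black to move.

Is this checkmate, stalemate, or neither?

Black to move; black king on g8.
In check: no.
Legal moves for Black include: Kh8, Kf8, Kh7, Kg7, Kf7, Nf5, Nd5+, Ng4, Nc4, Nc2, Nf1, Nd1+, Ba8, Bb7, Bc6, Bd5, Be4, Bh3, ... (list truncated; more exist).
Black has legal moves and is not in check → neither.

neither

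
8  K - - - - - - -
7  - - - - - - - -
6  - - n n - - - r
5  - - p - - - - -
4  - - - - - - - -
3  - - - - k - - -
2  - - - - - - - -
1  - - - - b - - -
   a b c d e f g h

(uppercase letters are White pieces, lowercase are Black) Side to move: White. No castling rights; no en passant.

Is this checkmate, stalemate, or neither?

White to move; white king on a8.
In check: no.
King squares — a7: attacked by Nc6; b7: attacked by Nd6; b8: attacked by Nc6.
Legal moves for White: none.
Not in check and no legal moves → stalemate.

stalemate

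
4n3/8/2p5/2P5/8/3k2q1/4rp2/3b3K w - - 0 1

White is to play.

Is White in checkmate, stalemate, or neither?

stalemate

White to move; white king on h1.
In check: no.
King squares — g1: attacked by Pf2; g2: attacked by Qg3; h2: attacked by Qg3.
Legal moves for White: none.
Not in check and no legal moves → stalemate.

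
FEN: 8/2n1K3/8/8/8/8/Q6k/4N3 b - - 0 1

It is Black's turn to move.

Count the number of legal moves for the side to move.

4

Black to move; king on h2.
In check: yes, from the white queen on a2.
Legal moves: Kh3, Kg3, Kh1, Kg1.
Count: 4.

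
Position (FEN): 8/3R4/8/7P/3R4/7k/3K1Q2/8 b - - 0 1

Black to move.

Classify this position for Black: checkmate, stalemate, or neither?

stalemate

Black to move; black king on h3.
In check: no.
King squares — g2: attacked by Qf2; h2: attacked by Qf2; g3: attacked by Qf2; g4: attacked by Rd4; h4: attacked by Qf2.
Legal moves for Black: none.
Not in check and no legal moves → stalemate.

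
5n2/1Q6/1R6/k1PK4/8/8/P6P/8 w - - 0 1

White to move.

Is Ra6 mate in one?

yes

After Ra6: black king on a5; in check: yes, from the white rook on a6.
King squares — a4: attacked by Ra6; b4: attacked by Qb7; b5: attacked by Qb7; a6: attacked by Qb7; b6: attacked by Pc5.
Black has no legal moves → checkmate.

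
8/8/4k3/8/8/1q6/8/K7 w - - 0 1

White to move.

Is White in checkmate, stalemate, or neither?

White to move; white king on a1.
In check: no.
King squares — b1: attacked by Qb3; a2: attacked by Qb3; b2: attacked by Qb3.
Legal moves for White: none.
Not in check and no legal moves → stalemate.

stalemate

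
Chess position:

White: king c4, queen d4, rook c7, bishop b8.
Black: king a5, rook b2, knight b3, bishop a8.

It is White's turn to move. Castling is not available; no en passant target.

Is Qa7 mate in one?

After Qa7: black king on a5; in check: yes, from the white queen on a7.
King squares — a4: attacked by Qa7; b4: attacked by Kc4; b5: attacked by Kc4; a6: attacked by Qa7; b6: attacked by Qa7.
Black has no legal moves → checkmate.

yes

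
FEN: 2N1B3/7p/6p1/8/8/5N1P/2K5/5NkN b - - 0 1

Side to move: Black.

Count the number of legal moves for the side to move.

3

Black to move; king on g1.
In check: yes, from the white knight on f3.
Legal moves: Kg2, Kxh1, Kxf1.
Count: 3.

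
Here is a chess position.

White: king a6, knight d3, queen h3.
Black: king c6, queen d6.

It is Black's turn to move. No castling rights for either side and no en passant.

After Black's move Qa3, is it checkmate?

After Qa3: white king on a6; in check: yes, from the black queen on a3.
King squares — a5: attacked by Qa3; b5: attacked by Kc6; b6: attacked by Kc6; a7: attacked by Qa3; b7: attacked by Kc6.
White has no legal moves → checkmate.

yes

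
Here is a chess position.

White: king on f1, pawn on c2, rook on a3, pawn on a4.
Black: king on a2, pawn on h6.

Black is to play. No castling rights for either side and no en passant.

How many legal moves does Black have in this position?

Black to move; king on a2.
In check: yes, from the white rook on a3.
Legal moves: Kxa3, Kb2, Kb1.
Count: 3.

3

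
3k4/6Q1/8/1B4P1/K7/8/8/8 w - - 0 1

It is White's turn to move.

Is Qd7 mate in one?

After Qd7: black king on d8; in check: yes, from the white queen on d7.
King squares — c7: attacked by Qd7; d7: attacked by Bb5; e7: attacked by Qd7; c8: attacked by Qd7; e8: attacked by Qd7.
Black has no legal moves → checkmate.

yes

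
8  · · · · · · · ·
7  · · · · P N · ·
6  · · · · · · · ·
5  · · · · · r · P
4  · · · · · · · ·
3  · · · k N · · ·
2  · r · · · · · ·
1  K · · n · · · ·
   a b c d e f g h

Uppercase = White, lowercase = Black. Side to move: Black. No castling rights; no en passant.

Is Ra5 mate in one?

After Ra5: white king on a1; in check: yes, from the black rook on a5.
King squares — b1: attacked by Rb2; a2: attacked by Rb2; b2: attacked by Nd1.
White has no legal moves → checkmate.

yes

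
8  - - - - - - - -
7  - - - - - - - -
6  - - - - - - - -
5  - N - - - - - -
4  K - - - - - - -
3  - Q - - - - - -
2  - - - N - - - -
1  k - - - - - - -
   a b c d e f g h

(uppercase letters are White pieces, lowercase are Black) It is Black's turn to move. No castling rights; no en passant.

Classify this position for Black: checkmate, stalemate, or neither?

Black to move; black king on a1.
In check: no.
King squares — b1: attacked by Nd2; a2: attacked by Qb3; b2: attacked by Qb3.
Legal moves for Black: none.
Not in check and no legal moves → stalemate.

stalemate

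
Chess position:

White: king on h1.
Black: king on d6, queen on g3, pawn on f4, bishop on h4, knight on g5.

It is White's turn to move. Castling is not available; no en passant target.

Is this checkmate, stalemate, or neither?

White to move; white king on h1.
In check: no.
King squares — g1: attacked by Qg3; g2: attacked by Qg3; h2: attacked by Qg3.
Legal moves for White: none.
Not in check and no legal moves → stalemate.

stalemate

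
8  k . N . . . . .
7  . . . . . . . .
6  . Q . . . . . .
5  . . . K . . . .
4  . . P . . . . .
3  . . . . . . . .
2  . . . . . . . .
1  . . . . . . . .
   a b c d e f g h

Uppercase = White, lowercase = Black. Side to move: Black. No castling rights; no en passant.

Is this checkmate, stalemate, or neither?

Black to move; black king on a8.
In check: no.
King squares — a7: attacked by Qb6; b7: attacked by Qb6; b8: attacked by Qb6.
Legal moves for Black: none.
Not in check and no legal moves → stalemate.

stalemate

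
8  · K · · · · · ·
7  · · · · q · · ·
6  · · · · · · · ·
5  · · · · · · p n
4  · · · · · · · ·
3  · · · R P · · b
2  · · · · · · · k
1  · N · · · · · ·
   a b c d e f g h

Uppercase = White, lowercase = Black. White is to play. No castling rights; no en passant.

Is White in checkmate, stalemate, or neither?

neither

White to move; white king on b8.
In check: no.
Legal moves for White: Ka8, Rd8, Rd7, Rd6, Rd5, Rd4, Rc3, Rb3, Ra3, Rd2+, Rd1, Nc3, Na3, Nd2, e4.
White has 15 legal moves and is not in check → neither.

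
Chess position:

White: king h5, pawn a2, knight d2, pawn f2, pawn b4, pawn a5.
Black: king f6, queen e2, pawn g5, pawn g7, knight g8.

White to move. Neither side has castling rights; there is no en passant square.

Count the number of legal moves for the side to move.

White to move; king on h5.
In check: yes, from the black queen on e2.
Legal moves: Nf3, f3.
Count: 2.

2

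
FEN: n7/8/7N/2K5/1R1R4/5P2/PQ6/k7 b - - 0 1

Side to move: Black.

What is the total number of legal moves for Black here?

Black to move; king on a1.
In check: yes, from the white queen on b2.
Legal moves: none.
Count: 0.

0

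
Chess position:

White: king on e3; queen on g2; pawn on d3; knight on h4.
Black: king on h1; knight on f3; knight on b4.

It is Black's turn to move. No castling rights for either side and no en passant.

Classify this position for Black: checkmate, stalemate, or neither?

checkmate

Black to move; black king on h1.
In check: yes, from the white queen on g2.
King squares — g1: attacked by Qg2; g2: attacked by Nh4; h2: attacked by Qg2.
Legal moves for Black: none.
In check with no legal moves → checkmate.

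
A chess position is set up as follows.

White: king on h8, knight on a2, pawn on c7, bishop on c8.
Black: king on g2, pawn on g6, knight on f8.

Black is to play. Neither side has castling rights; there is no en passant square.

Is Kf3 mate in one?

After Kf3: white king on h8; in check: no.
White is not in check, so this cannot be checkmate.

no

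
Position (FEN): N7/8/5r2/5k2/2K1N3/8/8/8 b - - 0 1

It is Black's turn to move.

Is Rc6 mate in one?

After Rc6: white king on c4; in check: yes, from the black rook on c6.
White has 7 legal replies: Kd5, Kb5, Kd4, Kb4, Kd3, Kb3, Nc5.
In check but a legal move exists → not checkmate.

no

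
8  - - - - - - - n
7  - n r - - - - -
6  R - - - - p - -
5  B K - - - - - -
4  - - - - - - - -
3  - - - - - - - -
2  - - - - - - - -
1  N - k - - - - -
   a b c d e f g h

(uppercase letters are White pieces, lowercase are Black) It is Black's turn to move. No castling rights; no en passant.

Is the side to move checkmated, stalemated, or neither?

Black to move; black king on c1.
In check: no.
Legal moves for Black include: Nf7, Ng6, Rc8, Rh7, Rg7, Rf7, Re7, Rd7, Rc6, Rc5+, Rc4, Rc3, Rc2, Nd8, Nd6+, Nc5, Nxa5, Kb2, ... (list truncated; more exist).
Black has legal moves and is not in check → neither.

neither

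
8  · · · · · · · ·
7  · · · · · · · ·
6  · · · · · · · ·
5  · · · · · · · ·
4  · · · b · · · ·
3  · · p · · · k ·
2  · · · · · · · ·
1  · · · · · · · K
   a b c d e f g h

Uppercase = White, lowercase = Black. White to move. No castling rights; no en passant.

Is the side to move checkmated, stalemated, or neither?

White to move; white king on h1.
In check: no.
King squares — g1: attacked by Bd4; g2: attacked by Kg3; h2: attacked by Kg3.
Legal moves for White: none.
Not in check and no legal moves → stalemate.

stalemate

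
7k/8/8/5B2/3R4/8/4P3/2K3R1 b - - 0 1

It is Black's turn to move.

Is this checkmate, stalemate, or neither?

Black to move; black king on h8.
In check: no.
King squares — g7: attacked by Rg1; h7: attacked by Bf5; g8: attacked by Rg1.
Legal moves for Black: none.
Not in check and no legal moves → stalemate.

stalemate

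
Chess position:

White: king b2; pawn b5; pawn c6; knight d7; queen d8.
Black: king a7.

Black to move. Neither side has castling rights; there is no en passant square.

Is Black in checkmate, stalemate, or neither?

Black to move; black king on a7.
In check: no.
King squares — a6: attacked by Pb5; b6: attacked by Nd7; b7: attacked by Pc6; a8: attacked by Qd8; b8: attacked by Nd7.
Legal moves for Black: none.
Not in check and no legal moves → stalemate.

stalemate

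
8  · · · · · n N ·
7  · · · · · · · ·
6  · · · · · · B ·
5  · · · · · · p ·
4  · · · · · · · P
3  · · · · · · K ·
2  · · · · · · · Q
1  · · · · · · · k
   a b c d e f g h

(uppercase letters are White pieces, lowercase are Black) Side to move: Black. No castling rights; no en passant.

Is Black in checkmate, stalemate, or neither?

Black to move; black king on h1.
In check: yes, from the white queen on h2.
King squares — g1: attacked by Qh2; g2: attacked by Qh2; h2: attacked by Kg3.
Legal moves for Black: none.
In check with no legal moves → checkmate.

checkmate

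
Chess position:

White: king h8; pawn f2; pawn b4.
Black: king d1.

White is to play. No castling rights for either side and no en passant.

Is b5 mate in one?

After b5: black king on d1; in check: no.
Black is not in check, so this cannot be checkmate.

no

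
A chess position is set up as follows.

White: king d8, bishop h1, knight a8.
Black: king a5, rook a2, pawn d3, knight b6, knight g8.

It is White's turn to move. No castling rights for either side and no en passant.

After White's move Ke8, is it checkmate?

After Ke8: black king on a5; in check: no.
Black is not in check, so this cannot be checkmate.

no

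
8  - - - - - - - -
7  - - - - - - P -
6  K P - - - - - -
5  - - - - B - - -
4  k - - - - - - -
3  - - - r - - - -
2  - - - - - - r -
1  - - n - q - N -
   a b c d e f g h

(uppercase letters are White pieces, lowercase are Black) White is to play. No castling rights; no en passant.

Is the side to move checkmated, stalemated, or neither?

neither

White to move; white king on a6.
In check: no.
Legal moves for White include: Kb7, Ka7, Bb8, Bc7, Bf6, Bd6, Bf4, Bd4, Bg3, Bc3, Bh2, Bb2, Ba1, Nh3, Nf3, Ne2, g8=Q, g8=R, ... (list truncated; more exist).
White has legal moves and is not in check → neither.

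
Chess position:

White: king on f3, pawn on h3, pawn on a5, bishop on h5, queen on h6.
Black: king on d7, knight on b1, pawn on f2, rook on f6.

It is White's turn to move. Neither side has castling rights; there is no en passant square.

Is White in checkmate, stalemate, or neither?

White to move; white king on f3.
In check: yes, from the black rook on f6.
King squares — e2: available; f2: attacked by Rf6; g2: available; e3: available; g3: available; e4: available; f4: attacked by Rf6; g4: available.
Legal moves for White: Kg4, Ke4, Kg3, Ke3, Kg2, Ke2, Qxf6, Qf4.
White is in check but has 8 legal moves → neither.

neither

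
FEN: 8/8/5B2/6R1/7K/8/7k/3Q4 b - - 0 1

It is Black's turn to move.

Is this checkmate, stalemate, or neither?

stalemate

Black to move; black king on h2.
In check: no.
King squares — g1: attacked by Qd1; h1: attacked by Qd1; g2: attacked by Rg5; g3: attacked by Kh4; h3: attacked by Kh4.
Legal moves for Black: none.
Not in check and no legal moves → stalemate.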